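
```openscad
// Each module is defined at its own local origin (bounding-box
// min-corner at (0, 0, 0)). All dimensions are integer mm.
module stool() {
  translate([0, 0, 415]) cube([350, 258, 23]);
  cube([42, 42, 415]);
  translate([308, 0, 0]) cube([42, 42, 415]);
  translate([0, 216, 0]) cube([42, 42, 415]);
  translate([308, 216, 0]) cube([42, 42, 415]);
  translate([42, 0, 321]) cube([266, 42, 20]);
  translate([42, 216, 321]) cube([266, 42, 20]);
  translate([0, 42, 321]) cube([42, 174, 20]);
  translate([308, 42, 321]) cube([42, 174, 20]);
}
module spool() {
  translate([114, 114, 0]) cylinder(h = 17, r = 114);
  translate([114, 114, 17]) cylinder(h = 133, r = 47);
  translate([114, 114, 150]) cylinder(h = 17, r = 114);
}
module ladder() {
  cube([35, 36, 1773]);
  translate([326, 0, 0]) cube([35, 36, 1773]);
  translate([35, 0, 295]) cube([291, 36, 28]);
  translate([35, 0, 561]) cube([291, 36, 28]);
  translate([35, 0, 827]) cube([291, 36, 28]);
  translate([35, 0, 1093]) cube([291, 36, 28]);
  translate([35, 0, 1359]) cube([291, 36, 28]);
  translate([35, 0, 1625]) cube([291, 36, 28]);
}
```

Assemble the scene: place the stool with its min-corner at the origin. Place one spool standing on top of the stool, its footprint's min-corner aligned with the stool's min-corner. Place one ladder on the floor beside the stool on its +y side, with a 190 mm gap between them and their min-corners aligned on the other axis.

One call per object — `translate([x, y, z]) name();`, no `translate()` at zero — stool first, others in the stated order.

stool();
translate([0, 0, 438]) spool();
translate([0, 448, 0]) ladder();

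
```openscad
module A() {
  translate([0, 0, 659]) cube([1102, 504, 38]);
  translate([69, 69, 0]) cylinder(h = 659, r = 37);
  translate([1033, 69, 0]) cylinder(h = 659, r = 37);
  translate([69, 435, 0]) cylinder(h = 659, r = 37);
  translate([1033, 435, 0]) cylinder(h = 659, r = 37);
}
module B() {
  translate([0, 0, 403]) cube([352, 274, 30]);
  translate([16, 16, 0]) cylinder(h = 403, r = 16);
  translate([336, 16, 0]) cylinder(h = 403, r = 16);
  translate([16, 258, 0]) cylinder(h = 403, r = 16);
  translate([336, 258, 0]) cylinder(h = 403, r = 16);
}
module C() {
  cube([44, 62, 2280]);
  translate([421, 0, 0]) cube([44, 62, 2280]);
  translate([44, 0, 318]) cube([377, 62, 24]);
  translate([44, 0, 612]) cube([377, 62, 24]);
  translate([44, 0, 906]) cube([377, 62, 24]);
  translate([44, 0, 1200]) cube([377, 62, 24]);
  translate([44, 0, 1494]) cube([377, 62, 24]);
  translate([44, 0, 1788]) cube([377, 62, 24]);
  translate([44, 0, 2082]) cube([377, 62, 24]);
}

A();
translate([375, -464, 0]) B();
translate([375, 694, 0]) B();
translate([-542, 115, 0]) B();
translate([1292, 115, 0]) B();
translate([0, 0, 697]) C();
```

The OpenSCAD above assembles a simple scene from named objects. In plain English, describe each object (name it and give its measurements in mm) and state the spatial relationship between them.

A is a table with a 1102×504 mm rectangular top, 38 mm thick, top surface at z = 697 mm, supported by four round legs of 74 mm diameter, each leg's bounding box inset 32 mm from the nearest pair of top edges, running from the floor.

B is a four-legged stool. The seat is 352×274 mm, 30 mm thick, top at z = 433 mm. It stands on four round legs, each 32 mm in diameter, from z = 0 to the seat underside, each leg's axis is inset half a diameter from the nearest pair of seat edges (so the leg's bounding box is flush with the corner).

C is a straight ladder. Two 44×62 mm vertical rails, 2280 mm tall, stand 465 mm apart (outside-to-outside) with their front faces coplanar on the −y side. 7 rungs, each 62 mm deep and 24 mm tall, span between the inner faces of the rails, front faces flush with the rails. The lowest rung's underside is at z = 318 mm and rungs are spaced 294 mm apart (underside to underside).

Four stools sit around the table at the −y, +y, −x, +x sides. The ladder is on top of the table.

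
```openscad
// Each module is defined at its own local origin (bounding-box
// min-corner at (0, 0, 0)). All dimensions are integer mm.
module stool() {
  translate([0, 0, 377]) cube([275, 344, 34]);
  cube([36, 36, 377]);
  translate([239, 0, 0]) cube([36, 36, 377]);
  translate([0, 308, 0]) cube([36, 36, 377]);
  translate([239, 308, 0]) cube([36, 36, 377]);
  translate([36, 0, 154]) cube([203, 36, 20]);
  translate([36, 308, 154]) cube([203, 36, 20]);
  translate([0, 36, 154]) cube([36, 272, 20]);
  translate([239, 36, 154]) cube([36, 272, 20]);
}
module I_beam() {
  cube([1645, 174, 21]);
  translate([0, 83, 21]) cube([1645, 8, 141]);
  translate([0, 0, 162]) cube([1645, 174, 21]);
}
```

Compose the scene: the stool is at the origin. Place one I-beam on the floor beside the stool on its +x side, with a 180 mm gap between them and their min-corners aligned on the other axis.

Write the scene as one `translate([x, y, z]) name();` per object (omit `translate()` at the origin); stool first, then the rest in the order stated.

stool();
translate([455, 0, 0]) I_beam();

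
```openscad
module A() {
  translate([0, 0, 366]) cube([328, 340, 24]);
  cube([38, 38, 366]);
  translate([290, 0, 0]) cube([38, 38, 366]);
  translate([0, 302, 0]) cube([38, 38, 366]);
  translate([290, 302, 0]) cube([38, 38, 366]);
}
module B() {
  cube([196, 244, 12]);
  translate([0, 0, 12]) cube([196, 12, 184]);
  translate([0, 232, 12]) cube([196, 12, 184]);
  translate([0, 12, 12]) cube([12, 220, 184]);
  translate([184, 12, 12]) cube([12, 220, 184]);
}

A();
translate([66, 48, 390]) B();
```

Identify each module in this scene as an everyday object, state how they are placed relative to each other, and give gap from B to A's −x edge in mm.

A is a stool. B is an open box. The open box is on top of the stool, centred. The gap from the open box to the stool's −x edge is 66 mm.

The open box's min-x is at 66; the stool's min-x is 0; gap = 66 mm.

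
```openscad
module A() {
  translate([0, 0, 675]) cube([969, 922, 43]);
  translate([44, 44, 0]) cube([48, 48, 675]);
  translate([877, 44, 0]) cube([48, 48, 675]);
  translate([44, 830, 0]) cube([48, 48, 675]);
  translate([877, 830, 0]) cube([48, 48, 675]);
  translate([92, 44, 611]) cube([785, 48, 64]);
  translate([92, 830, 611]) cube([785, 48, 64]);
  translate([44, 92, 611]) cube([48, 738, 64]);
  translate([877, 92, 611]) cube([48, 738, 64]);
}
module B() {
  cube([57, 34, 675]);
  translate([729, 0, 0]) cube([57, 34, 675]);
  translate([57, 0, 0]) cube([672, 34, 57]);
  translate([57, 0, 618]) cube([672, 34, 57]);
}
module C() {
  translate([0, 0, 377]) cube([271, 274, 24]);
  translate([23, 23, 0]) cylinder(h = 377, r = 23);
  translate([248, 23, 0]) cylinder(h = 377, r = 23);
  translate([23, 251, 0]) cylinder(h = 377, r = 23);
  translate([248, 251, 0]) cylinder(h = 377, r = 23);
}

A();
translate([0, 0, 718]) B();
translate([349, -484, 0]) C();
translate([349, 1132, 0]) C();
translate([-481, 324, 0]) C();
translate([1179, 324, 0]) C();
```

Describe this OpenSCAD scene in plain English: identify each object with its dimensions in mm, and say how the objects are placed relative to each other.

A is a table with a 969×922 mm rectangular top, 43 mm thick, top surface at z = 718 mm, supported by four 48×48 mm square legs, each inset 44 mm from the nearest pair of top edges, running from the floor. Four apron rails, 48 mm thick and 64 mm tall, run between adjacent legs with their top edges flush with the underside of the top and their outer faces flush with the legs' outer faces.

B is a rectangular picture frame lying in the x–z plane (depth along y). The opening is 672 mm wide (x) by 561 mm tall (z), surrounded by a border 57 mm wide on all four sides. The frame is 34 mm deep and is made of two full-height vertical stiles with two horizontal rails fitted between them.

C is a simple wooden stool: a rectangular seat 271 mm (x) by 274 mm (y), 24 mm thick, top face at z = 401 mm, on four round legs, each 46 mm in diameter. The legs rest on z = 0, each leg's axis is inset half a diameter from the nearest pair of seat edges (so the leg's bounding box is flush with the corner).

The picture frame is on top of the table. Four stools sit around the table at the −y, +y, −x, +x sides.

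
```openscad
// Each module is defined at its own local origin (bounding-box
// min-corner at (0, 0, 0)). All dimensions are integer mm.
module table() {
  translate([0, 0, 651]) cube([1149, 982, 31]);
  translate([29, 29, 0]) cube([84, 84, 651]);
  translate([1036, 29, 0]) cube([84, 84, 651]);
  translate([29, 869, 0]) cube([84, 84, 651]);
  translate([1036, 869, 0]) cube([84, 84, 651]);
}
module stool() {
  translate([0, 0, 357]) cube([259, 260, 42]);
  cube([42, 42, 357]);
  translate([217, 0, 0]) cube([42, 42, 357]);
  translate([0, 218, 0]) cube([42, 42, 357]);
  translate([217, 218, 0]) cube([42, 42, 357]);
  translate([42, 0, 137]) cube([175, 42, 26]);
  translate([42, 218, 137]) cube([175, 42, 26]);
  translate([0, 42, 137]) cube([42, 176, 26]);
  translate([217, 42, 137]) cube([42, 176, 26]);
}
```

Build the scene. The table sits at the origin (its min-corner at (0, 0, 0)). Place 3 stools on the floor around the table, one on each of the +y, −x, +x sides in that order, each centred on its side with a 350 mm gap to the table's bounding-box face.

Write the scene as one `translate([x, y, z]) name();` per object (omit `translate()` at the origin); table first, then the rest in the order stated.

table();
translate([445, 1332, 0]) stool();
translate([-609, 361, 0]) stool();
translate([1499, 361, 0]) stool();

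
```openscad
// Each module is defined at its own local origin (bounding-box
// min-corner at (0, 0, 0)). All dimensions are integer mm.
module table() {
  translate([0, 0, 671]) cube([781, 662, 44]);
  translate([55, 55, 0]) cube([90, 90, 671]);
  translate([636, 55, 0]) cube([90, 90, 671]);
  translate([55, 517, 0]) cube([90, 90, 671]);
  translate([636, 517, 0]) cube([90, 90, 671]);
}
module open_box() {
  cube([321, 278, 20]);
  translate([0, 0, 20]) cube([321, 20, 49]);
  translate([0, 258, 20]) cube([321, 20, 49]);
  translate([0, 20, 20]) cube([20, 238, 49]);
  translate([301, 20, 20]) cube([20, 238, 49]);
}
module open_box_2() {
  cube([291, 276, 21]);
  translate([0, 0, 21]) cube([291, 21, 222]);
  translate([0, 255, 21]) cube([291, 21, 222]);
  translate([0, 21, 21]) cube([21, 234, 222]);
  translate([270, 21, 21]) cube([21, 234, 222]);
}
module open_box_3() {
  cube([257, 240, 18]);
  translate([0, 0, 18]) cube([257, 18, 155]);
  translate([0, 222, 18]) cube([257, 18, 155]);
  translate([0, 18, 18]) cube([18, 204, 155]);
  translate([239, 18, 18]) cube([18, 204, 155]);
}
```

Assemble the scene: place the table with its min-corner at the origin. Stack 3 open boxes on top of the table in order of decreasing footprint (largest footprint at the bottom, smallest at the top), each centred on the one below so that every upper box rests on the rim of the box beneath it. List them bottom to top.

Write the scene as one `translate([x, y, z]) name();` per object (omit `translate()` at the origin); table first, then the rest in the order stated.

table();
translate([230, 192, 715]) open_box();
translate([245, 193, 784]) open_box_2();
translate([262, 211, 1027]) open_box_3();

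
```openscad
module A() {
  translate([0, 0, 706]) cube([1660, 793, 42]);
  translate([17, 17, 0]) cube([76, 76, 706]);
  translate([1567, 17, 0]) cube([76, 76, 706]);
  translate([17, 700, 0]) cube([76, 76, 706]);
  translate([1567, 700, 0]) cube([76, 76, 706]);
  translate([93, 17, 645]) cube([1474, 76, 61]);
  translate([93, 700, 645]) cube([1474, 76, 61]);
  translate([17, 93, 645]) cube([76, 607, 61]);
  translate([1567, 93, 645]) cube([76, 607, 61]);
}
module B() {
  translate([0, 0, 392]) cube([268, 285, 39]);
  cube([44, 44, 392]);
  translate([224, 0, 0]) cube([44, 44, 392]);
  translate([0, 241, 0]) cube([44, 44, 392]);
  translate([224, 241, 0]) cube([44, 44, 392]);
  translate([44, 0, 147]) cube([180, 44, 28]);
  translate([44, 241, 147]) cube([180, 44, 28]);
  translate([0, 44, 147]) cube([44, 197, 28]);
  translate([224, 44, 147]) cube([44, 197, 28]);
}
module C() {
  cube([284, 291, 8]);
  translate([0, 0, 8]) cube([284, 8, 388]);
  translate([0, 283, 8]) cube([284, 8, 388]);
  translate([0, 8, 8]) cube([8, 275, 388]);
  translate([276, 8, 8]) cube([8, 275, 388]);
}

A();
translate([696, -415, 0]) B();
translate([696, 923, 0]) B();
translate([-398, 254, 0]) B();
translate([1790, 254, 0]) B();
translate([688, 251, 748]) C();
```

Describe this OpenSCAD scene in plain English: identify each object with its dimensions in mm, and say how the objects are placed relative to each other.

A is a table: top 1660 mm (x) × 793 mm (y), 42 mm thick, upper face at z = 748 mm, on four 76×76 mm square legs, each inset 17 mm from the nearest pair of top edges, running from z = 0 to the bottom of the top. Four apron rails, 76 mm thick and 61 mm tall, run between adjacent legs with their top edges flush with the underside of the top and their outer faces flush with the legs' outer faces.

B is a four-legged stool. The seat is 268×285 mm, 39 mm thick, top at z = 431 mm. It stands on four square legs, each 44×44 mm in cross-section, from z = 0 to the seat underside, each flush with a corner of the seat. Four stretchers, 44 mm wide and 28 mm tall, connect adjacent legs with their undersides at z = 147 mm, each running between the inner faces of the legs it joins and aligned with the legs' outer faces on the other axis.

C is an open-topped rectangular box: outside dimensions 284×291×396 mm, with a uniform wall and base thickness of 8 mm. The base is a full 284×291 slab on the floor; four walls sit on top of the base. The front and back walls (the −y and +y sides) span the full width; the two side walls fit between them.

Four stools sit around the table at the −y, +y, −x, +x sides. The open box is on top of the table, centred.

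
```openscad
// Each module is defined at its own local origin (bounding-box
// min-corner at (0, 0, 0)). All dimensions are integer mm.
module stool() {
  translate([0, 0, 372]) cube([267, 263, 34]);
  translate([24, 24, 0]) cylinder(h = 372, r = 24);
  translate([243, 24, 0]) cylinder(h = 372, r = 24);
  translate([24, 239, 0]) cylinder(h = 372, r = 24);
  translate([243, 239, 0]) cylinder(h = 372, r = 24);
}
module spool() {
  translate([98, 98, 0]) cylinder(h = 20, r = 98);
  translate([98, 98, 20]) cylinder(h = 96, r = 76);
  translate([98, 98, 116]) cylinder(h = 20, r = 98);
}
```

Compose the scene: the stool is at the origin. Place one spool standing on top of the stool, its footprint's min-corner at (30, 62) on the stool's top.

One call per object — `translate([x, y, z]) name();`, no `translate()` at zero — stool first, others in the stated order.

stool();
translate([30, 62, 406]) spool();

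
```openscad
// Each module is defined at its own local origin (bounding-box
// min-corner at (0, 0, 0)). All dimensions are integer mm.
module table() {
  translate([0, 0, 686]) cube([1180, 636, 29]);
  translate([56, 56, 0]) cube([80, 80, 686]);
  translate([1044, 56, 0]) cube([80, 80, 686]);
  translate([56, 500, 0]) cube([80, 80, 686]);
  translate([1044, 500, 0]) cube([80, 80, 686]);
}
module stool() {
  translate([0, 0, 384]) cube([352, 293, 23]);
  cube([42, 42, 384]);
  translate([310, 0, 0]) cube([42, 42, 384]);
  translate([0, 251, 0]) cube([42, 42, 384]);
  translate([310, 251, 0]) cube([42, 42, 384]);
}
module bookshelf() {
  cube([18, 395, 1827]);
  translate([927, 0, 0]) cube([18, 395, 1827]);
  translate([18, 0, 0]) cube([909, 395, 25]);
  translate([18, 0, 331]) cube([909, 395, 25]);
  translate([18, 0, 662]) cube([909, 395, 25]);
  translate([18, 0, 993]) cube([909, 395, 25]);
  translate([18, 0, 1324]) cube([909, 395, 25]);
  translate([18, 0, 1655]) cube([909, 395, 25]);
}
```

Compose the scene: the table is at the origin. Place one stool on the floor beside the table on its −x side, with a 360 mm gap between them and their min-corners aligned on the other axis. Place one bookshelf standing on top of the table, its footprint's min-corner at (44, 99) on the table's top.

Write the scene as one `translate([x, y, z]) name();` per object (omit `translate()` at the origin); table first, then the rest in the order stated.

table();
translate([-712, 0, 0]) stool();
translate([44, 99, 715]) bookshelf();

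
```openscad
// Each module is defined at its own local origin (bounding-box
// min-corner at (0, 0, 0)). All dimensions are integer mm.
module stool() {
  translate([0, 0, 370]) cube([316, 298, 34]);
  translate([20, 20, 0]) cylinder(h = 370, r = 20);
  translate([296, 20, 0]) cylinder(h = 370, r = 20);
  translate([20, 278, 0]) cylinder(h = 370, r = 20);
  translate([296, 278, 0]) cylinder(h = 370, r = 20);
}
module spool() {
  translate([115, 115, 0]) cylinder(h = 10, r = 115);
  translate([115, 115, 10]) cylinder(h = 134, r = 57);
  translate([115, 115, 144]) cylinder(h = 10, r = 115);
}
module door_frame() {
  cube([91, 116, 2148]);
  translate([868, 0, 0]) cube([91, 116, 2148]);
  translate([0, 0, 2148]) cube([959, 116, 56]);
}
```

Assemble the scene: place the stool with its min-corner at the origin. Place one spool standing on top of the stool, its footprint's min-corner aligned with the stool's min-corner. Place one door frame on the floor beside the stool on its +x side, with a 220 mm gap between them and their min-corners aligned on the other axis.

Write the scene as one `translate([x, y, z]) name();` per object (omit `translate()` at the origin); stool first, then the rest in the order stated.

stool();
translate([0, 0, 404]) spool();
translate([536, 0, 0]) door_frame();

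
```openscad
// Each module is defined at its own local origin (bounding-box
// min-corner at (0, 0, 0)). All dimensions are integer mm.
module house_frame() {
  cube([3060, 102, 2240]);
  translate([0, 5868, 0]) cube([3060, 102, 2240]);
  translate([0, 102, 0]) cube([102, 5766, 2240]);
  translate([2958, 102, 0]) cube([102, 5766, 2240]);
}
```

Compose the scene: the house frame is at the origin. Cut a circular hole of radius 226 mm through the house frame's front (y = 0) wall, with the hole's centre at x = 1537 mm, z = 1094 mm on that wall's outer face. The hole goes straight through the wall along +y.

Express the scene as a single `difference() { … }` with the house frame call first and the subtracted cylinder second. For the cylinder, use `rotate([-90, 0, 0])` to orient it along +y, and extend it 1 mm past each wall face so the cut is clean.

difference() {
  house_frame();
  translate([1537, -1, 1094]) rotate([-90, 0, 0]) cylinder(h = 104, r = 226);
}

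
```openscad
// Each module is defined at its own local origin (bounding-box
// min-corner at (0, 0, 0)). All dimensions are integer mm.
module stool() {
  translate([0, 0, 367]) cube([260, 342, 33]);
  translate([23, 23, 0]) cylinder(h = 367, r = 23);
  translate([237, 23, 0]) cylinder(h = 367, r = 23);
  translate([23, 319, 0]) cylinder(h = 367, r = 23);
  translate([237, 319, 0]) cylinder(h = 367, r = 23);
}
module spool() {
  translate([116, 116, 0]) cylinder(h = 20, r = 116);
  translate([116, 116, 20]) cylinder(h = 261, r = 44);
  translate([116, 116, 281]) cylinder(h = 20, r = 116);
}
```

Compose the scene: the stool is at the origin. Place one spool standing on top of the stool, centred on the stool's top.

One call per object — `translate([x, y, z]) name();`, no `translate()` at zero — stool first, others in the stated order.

stool();
translate([14, 55, 400]) spool();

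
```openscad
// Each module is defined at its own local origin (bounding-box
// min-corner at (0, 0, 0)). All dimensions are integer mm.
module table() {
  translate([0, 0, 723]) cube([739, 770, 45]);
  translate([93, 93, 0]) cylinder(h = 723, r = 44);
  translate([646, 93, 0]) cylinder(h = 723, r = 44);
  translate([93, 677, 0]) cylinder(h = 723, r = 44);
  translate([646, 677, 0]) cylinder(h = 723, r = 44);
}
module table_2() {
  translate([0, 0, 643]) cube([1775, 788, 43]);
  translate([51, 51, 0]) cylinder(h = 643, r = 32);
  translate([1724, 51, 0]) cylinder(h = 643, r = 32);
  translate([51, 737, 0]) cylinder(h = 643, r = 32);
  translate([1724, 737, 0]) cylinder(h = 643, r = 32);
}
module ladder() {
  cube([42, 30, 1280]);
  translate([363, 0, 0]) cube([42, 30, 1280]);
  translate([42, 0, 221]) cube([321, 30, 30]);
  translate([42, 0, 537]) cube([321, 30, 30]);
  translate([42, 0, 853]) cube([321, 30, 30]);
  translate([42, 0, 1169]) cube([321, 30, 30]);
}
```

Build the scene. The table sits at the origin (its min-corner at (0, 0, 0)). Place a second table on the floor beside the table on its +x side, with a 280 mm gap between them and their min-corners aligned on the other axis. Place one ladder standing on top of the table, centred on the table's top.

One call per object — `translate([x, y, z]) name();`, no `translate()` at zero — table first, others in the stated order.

table();
translate([1019, 0, 0]) table_2();
translate([167, 370, 768]) ladder();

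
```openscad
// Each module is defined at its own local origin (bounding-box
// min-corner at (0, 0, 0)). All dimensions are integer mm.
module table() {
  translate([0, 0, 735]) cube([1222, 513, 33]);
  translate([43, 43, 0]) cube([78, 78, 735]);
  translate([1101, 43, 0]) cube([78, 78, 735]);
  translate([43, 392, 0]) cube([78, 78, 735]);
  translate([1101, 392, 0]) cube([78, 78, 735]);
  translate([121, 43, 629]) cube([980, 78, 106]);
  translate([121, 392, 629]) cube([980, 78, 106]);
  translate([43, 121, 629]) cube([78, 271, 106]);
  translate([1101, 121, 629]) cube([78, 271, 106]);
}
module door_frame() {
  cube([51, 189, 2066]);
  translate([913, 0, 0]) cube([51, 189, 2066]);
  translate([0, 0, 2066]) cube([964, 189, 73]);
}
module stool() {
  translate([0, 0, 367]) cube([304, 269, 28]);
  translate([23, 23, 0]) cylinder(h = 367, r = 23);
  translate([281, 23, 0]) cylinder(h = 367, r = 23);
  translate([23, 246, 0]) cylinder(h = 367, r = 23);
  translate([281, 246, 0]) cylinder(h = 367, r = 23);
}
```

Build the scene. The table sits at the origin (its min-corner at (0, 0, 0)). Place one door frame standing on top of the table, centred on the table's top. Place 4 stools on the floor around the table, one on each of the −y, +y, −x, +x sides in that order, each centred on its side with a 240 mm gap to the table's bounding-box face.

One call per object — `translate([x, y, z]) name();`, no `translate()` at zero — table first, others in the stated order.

table();
translate([129, 162, 768]) door_frame();
translate([459, -509, 0]) stool();
translate([459, 753, 0]) stool();
translate([-544, 122, 0]) stool();
translate([1462, 122, 0]) stool();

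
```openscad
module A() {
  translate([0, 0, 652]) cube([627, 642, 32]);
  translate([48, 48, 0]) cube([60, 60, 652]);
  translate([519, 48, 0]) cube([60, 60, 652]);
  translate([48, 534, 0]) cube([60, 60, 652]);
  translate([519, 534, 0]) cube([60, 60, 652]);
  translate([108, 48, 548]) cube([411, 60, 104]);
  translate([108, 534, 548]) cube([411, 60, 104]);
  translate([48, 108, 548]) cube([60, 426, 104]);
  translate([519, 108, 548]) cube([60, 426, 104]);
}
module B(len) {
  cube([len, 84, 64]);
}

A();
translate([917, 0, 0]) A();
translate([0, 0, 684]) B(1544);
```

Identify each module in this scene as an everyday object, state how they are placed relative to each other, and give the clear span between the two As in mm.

Second table starts at x = 917; first ends at x = 627; clear span = 917 − 627 = 290 mm.

A is a table. B is a beam. A beam spans the tops of two tables. The clear span between the two tables is 290 mm.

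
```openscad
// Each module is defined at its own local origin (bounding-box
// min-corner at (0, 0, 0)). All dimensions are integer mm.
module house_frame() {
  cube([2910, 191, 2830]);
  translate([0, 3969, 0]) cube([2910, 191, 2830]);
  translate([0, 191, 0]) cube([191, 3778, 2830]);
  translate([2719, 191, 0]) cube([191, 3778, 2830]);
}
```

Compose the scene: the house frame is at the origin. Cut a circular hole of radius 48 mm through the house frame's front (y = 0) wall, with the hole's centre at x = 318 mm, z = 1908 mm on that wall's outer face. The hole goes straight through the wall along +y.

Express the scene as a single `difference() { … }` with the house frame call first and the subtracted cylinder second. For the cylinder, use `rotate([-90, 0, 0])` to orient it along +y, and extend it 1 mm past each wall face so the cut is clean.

difference() {
  house_frame();
  translate([318, -1, 1908]) rotate([-90, 0, 0]) cylinder(h = 193, r = 48);
}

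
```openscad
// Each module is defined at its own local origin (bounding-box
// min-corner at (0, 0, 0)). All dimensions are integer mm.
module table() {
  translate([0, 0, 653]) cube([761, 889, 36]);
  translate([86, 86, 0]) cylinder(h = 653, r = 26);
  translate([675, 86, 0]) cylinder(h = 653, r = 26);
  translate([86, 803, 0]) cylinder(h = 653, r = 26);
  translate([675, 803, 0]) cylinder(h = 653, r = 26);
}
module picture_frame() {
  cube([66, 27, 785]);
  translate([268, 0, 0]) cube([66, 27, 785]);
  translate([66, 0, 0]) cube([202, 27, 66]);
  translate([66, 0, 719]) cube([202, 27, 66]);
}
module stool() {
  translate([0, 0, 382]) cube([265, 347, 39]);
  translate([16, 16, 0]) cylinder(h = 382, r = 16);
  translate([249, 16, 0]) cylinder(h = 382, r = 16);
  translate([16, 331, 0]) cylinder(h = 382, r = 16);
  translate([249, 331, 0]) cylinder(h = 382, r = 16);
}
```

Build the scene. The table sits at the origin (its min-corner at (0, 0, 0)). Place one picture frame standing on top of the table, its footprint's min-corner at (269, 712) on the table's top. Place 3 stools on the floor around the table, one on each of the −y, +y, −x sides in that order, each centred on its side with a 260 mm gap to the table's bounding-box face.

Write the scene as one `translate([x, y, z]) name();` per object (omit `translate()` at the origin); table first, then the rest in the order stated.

table();
translate([269, 712, 689]) picture_frame();
translate([248, -607, 0]) stool();
translate([248, 1149, 0]) stool();
translate([-525, 271, 0]) stool();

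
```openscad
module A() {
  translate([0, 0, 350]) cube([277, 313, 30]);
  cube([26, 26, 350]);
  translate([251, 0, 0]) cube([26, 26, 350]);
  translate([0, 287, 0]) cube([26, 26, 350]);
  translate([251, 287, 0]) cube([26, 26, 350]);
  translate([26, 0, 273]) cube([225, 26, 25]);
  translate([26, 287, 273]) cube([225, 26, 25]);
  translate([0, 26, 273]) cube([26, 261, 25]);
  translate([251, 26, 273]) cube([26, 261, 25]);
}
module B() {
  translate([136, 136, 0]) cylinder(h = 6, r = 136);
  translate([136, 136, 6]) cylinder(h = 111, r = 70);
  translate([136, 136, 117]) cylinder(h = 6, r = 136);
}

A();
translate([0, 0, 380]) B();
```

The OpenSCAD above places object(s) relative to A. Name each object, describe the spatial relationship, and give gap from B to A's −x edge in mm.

The spool's min-x is at 0; the stool's min-x is 0; gap = 0 mm.

A is a stool. B is a spool. The spool is on top of the stool. The gap from the spool to the stool's −x edge is 0 mm.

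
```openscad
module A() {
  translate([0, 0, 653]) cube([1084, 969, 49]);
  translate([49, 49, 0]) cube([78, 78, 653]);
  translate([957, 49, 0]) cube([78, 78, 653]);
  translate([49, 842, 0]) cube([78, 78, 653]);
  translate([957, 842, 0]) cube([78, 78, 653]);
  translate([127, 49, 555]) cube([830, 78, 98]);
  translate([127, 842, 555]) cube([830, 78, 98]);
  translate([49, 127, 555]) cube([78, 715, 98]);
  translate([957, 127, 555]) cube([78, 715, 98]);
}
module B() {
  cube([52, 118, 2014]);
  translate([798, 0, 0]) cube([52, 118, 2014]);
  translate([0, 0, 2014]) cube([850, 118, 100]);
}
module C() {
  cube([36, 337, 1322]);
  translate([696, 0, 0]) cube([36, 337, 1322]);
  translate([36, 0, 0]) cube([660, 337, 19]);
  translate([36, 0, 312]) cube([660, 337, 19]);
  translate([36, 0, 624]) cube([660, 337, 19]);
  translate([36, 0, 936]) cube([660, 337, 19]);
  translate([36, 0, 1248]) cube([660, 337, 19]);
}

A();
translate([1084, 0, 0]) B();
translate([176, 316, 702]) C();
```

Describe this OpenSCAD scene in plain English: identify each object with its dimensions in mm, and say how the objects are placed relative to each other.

A is a table: top 1084 mm (x) × 969 mm (y), 49 mm thick, upper face at z = 702 mm, on four 78×78 mm square legs, each inset 49 mm from the nearest pair of top edges, running from z = 0 to the bottom of the top. Four apron rails, 78 mm thick and 98 mm tall, run between adjacent legs with their top edges flush with the underside of the top and their outer faces flush with the legs' outer faces.

B is a rectangular door frame: two vertical jambs of 52×118 mm section, 2014 mm tall, with a clear opening 746 mm wide between their inner faces. A header 100 mm tall and 118 mm deep lies on top of the jambs and spans the full outside width.

C is a bookshelf 732 mm wide overall, 337 mm deep and 1322 mm tall. The two sides are 36 mm thick vertical panels. 5 horizontal shelves of 19 mm thickness span between the inner faces of the sides; the lowest shelf sits on the floor and shelves are stacked with a clear vertical gap of 293 mm between each pair.

The door frame is against the table's +x side, with their −y faces flush. The bookshelf is on top of the table, centred.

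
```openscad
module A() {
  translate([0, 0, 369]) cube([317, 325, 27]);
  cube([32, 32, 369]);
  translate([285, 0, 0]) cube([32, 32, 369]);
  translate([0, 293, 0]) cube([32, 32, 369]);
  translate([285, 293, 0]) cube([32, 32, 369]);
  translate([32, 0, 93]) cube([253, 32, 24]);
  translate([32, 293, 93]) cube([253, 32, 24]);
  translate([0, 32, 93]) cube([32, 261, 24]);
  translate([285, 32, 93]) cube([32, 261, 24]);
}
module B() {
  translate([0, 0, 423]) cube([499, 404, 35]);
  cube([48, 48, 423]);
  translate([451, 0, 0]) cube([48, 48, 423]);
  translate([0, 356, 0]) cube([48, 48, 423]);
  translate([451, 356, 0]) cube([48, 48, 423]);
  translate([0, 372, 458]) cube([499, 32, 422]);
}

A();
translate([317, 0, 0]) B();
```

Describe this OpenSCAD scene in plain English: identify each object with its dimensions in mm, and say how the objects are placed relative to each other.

A is a simple wooden stool: a rectangular seat 317 mm (x) by 325 mm (y), 27 mm thick, top face at z = 396 mm, on four square legs, each 32×32 mm in cross-section. The legs rest on z = 0, each flush with a corner of the seat. Four stretchers, 32 mm wide and 24 mm tall, connect adjacent legs with their undersides at z = 93 mm, each running between the inner faces of the legs it joins and aligned with the legs' outer faces on the other axis.

B is a chair. The seat is a 499×404×35 mm slab with its top at z = 458 mm, on four 48×48 mm corner legs (flush with the seat edges, standing on z = 0). A flat backrest 32 mm thick, 422 mm tall, spans the full seat width and rises from the seat top along its +y edge, rear face flush with the rear of the seat.

The chair is against the stool's +x side, with their −y faces flush.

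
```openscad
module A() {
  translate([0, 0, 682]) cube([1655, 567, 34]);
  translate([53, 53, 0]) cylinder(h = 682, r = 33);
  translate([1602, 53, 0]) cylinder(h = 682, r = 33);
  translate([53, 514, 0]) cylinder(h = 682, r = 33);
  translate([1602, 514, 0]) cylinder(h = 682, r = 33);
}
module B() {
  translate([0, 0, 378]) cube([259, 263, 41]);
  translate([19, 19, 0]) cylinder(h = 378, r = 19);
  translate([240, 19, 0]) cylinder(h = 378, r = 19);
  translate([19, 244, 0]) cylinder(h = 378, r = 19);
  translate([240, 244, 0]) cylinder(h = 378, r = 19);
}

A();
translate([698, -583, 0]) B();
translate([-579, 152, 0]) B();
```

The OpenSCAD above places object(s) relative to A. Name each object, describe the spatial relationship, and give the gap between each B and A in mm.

Each stool's nearest face is 320 mm from the table's bounding box.

A is a table. B is a stool. Two stools sit around the table at the −y, −x sides. The gap between each stool and the table is 320 mm.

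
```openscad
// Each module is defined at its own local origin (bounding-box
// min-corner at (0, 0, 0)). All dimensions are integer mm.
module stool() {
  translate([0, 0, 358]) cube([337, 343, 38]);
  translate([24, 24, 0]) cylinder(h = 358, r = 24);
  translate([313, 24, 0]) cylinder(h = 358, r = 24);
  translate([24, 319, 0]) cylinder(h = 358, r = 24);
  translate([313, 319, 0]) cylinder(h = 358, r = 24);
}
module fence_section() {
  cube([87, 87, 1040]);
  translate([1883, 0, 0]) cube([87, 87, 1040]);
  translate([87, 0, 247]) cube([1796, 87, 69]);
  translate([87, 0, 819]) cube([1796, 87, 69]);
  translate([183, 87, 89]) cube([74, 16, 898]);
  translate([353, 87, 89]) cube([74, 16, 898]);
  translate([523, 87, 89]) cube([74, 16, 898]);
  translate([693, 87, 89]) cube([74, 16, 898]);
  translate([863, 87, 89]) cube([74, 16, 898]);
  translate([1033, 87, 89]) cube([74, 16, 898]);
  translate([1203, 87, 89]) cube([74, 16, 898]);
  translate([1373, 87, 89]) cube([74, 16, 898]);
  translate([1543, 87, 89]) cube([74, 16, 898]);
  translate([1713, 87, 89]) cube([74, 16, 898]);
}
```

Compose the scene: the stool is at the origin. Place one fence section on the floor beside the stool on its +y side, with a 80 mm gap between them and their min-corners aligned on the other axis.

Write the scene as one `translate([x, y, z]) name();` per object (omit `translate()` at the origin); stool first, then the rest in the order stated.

stool();
translate([0, 423, 0]) fence_section();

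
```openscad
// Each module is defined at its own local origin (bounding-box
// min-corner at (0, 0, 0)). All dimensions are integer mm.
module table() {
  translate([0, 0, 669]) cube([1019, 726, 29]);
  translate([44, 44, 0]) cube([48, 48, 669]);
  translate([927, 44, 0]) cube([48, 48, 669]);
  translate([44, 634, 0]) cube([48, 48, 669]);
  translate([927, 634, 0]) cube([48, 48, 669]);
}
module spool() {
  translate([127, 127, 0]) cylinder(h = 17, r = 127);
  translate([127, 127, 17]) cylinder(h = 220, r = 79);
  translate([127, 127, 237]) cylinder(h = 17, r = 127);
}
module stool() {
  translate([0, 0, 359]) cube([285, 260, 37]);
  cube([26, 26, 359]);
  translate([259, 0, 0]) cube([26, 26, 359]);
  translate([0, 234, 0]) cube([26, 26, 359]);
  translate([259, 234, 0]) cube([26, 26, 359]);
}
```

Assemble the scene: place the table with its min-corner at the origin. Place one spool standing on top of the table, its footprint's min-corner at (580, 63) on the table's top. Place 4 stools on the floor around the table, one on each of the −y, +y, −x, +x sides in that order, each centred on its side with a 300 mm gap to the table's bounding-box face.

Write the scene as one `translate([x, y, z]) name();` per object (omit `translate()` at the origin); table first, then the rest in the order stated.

table();
translate([580, 63, 698]) spool();
translate([367, -560, 0]) stool();
translate([367, 1026, 0]) stool();
translate([-585, 233, 0]) stool();
translate([1319, 233, 0]) stool();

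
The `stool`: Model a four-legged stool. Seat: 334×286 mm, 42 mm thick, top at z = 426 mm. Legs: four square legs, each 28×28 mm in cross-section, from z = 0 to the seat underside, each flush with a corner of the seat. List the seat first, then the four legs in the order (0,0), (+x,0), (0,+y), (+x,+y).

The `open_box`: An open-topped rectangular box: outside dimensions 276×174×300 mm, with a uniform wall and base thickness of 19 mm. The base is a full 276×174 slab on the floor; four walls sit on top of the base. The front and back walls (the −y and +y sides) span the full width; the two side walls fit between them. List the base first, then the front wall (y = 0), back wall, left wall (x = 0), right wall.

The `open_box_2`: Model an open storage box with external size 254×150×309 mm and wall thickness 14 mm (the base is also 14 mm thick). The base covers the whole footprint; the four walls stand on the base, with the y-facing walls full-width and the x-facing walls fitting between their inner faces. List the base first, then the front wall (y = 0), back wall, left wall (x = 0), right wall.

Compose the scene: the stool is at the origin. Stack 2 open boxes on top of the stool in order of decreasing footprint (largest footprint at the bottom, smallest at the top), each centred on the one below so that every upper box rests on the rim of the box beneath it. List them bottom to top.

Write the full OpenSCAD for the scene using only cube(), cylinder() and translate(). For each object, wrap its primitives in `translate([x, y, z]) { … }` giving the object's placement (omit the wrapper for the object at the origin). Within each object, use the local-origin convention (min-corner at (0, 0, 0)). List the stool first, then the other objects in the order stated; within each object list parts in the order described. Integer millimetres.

translate([0, 0, 384]) cube([334, 286, 42]);
cube([28, 28, 384]);
translate([306, 0, 0]) cube([28, 28, 384]);
translate([0, 258, 0]) cube([28, 28, 384]);
translate([306, 258, 0]) cube([28, 28, 384]);
translate([29, 56, 426]) {
  cube([276, 174, 19]);
  translate([0, 0, 19]) cube([276, 19, 281]);
  translate([0, 155, 19]) cube([276, 19, 281]);
  translate([0, 19, 19]) cube([19, 136, 281]);
  translate([257, 19, 19]) cube([19, 136, 281]);
}
translate([40, 68, 726]) {
  cube([254, 150, 14]);
  translate([0, 0, 14]) cube([254, 14, 295]);
  translate([0, 136, 14]) cube([254, 14, 295]);
  translate([0, 14, 14]) cube([14, 122, 295]);
  translate([240, 14, 14]) cube([14, 122, 295]);
}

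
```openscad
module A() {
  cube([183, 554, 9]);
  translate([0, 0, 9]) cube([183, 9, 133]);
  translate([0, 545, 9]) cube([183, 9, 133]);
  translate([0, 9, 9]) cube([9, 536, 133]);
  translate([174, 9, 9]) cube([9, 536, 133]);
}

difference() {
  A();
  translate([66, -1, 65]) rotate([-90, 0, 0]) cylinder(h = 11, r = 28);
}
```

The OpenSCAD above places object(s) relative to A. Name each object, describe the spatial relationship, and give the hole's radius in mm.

The subtracted cylinder has r = 28 mm.

A is an open box. The open box has a circular hole through its front wall. The hole's radius is 28 mm.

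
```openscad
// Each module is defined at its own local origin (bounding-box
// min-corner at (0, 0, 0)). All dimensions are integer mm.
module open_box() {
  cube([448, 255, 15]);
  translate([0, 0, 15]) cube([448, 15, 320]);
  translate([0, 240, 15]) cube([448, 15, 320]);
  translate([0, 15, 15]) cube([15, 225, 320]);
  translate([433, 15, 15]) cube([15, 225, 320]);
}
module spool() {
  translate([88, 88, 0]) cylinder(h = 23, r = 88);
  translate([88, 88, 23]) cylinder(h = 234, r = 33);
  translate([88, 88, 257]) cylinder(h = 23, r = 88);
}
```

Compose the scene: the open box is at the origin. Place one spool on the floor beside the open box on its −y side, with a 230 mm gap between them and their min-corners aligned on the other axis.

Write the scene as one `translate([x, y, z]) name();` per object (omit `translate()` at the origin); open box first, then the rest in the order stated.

open_box();
translate([0, -406, 0]) spool();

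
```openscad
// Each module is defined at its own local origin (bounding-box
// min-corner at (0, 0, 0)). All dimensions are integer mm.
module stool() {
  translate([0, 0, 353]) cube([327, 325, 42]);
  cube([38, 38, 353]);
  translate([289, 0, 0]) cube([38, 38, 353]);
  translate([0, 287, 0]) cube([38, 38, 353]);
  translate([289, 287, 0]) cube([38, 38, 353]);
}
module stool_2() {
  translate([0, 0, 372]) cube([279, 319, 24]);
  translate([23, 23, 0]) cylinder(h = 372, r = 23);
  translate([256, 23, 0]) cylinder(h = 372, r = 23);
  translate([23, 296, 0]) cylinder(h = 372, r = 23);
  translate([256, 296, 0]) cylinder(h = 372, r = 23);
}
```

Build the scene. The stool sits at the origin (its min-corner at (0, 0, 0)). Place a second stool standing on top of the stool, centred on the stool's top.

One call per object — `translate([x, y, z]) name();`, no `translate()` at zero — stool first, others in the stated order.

stool();
translate([24, 3, 395]) stool_2();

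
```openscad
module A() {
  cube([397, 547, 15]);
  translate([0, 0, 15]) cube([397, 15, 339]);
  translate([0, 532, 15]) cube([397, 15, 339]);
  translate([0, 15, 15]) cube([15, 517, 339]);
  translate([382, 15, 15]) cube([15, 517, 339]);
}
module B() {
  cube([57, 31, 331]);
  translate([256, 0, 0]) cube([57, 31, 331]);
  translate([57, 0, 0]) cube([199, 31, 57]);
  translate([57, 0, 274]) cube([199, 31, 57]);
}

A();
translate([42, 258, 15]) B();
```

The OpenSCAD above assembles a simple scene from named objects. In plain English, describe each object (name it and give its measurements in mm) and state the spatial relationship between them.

A is an open storage box with external size 397×547×354 mm and wall thickness 15 mm (the base is also 15 mm thick). The base covers the whole footprint; the four walls stand on the base, with the y-facing walls full-width and the x-facing walls fitting between their inner faces.

B is a picture frame with a 199×217 mm rectangular opening (x by z) and a uniform 57 mm border on every side. Frame depth is 31 mm along y. It is built from two vertical stiles running the full outside height and two horizontal rails spanning the gap between the stiles.

The picture frame sits inside the open box, centred.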